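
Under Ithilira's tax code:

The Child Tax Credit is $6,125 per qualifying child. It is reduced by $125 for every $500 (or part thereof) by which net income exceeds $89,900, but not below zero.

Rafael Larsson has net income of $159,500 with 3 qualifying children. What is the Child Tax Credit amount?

Child Tax Credit: base = 3 × $6,125 = $18,375. income exceeds $89,900 by $69,600, which is 140 full-or-partial $500 increments; reduction = 140 × $125 = $17,500, leaving $875.

$875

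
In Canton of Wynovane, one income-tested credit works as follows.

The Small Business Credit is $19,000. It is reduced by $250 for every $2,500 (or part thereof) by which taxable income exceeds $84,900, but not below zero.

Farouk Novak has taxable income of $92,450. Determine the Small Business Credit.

$18,000

Small Business Credit: income exceeds $84,900 by $7,550, which is 4 full-or-partial $2,500 increments; reduction = 4 × $250 = $1,000, leaving $18,000.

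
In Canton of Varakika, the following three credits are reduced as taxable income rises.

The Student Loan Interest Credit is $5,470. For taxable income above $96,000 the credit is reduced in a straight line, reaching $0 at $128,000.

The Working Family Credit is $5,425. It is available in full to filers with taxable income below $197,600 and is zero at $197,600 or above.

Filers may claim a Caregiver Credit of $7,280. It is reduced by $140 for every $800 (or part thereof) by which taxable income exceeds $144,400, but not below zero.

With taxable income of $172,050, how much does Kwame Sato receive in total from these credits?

Student Loan Interest Credit: $172,050 is at or above $128,000, so the credit is $0.
Working Family Credit: $172,050 is below the $197,600 cutoff, so the full $5,425 applies.
Caregiver Credit: income exceeds $144,400 by $27,650, which is 35 full-or-partial $800 increments; reduction = 35 × $140 = $4,900, leaving $2,380.
Total: $0 + $5,425 + $2,380 = $7,805.

$7,805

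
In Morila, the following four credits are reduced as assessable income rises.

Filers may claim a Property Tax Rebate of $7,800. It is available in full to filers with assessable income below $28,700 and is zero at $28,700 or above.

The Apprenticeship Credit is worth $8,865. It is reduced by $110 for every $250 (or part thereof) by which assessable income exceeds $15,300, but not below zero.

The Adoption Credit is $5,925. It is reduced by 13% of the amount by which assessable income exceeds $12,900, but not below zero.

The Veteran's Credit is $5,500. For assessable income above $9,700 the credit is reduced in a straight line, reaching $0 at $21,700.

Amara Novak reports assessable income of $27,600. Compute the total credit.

Property Tax Rebate: $27,600 is below the $28,700 cutoff, so the full $7,800 applies.
Apprenticeship Credit: income exceeds $15,300 by $12,300, which is 50 full-or-partial $250 increments; reduction = 50 × $110 = $5,500, leaving $3,365.
Adoption Credit: 13% of the $14,700 excess over $12,900 is $1,911; credit = $5,925 − $1,911 = $4,014.
Veteran's Credit: $27,600 is at or above $21,700, so the credit is $0.
Total: $7,800 + $3,365 + $4,014 + $0 = $15,179.

$15,179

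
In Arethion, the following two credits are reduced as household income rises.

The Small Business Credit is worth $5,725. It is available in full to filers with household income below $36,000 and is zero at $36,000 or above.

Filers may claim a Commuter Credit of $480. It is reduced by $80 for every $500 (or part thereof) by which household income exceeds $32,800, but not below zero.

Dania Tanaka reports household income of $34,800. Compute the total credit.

$5,885

Small Business Credit: $34,800 is below the $36,000 cutoff, so the full $5,725 applies.
Commuter Credit: income exceeds $32,800 by $2,000, which is 4 full-or-partial $500 increments; reduction = 4 × $80 = $320, leaving $160.
Total: $5,725 + $160 = $5,885.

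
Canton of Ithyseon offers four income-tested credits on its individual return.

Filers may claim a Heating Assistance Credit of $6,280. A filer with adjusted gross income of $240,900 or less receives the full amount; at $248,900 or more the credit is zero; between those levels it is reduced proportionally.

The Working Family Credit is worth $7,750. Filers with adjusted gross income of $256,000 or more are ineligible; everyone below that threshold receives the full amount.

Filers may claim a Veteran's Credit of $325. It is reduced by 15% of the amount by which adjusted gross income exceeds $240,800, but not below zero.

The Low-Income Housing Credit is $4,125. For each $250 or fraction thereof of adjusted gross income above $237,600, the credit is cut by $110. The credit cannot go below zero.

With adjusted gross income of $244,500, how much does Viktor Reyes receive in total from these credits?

Heating Assistance Credit: $244,500 is $3,600 into a $8,000 phase-out range, leaving 4,400/8,000 of the credit: $6,280 × 4,400/8,000 = $3,454.
Working Family Credit: $244,500 is below the $256,000 cutoff, so the full $7,750 applies.
Veteran's Credit: 15% of the $3,700 excess over $240,800 is $555 ≥ base, so the credit is $0.
Low-Income Housing Credit: income exceeds $237,600 by $6,900, which is 28 full-or-partial $250 increments; reduction = 28 × $110 = $3,080, leaving $1,045.
Total: $3,454 + $7,750 + $0 + $1,045 = $12,249.

$12,249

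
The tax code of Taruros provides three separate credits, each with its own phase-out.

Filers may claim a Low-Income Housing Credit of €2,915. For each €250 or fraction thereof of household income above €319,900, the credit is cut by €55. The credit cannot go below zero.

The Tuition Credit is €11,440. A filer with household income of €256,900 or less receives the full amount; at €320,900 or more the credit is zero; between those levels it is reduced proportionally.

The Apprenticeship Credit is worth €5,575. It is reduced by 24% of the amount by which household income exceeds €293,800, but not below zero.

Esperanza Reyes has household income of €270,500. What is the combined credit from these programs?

Low-Income Housing Credit: €270,500 is at or below the €319,900 threshold, so the full €2,915 applies.
Tuition Credit: €270,500 is €13,600 into a €64,000 phase-out range, leaving 50,400/64,000 of the credit: €11,440 × 50,400/64,000 = €9,009.
Apprenticeship Credit: €270,500 is at or below the €293,800 threshold, so the full €5,575 applies.
Total: €2,915 + €9,009 + €5,575 = €17,499.

€17,499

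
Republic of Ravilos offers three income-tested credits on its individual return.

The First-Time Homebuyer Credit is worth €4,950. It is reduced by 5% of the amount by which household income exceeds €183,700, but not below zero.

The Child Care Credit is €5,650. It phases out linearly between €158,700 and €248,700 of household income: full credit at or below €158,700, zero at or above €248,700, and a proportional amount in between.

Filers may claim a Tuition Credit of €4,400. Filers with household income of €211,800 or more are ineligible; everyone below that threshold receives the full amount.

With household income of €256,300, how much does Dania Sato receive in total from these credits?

First-Time Homebuyer Credit: 5% of the €72,600 excess over €183,700 is €3,630; credit = €4,950 − €3,630 = €1,320.
Child Care Credit: €256,300 is at or above €248,700, so the credit is €0.
Tuition Credit: €256,300 meets or exceeds the €211,800 cutoff, so the credit is €0.
Total: €1,320 + €0 + €0 = €1,320.

€1,320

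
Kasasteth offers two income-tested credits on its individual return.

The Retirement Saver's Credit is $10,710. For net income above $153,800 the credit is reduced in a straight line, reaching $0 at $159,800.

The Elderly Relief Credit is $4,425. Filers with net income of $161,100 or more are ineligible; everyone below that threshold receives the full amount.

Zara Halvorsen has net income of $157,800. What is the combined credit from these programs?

Retirement Saver's Credit: $157,800 is $4,000 into a $6,000 phase-out range, leaving 2,000/6,000 of the credit: $10,710 × 2,000/6,000 = $3,570.
Elderly Relief Credit: $157,800 is below the $161,100 cutoff, so the full $4,425 applies.
Total: $3,570 + $4,425 = $7,995.

$7,995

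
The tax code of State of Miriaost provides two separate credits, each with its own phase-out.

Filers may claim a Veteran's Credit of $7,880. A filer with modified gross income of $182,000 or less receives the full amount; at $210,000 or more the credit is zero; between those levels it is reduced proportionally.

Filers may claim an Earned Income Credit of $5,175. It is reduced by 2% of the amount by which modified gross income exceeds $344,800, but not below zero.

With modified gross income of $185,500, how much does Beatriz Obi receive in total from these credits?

Veteran's Credit: $185,500 is $3,500 into a $28,000 phase-out range, leaving 24,500/28,000 of the credit: $7,880 × 24,500/28,000 = $6,895.
Earned Income Credit: $185,500 is at or below the $344,800 threshold, so the full $5,175 applies.
Total: $6,895 + $5,175 = $12,070.

$12,070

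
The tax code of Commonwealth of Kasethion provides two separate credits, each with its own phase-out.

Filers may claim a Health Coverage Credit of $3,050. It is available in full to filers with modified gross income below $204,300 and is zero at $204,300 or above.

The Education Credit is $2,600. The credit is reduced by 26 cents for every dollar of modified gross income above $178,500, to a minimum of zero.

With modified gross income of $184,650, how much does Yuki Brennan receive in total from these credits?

Health Coverage Credit: $184,650 is below the $204,300 cutoff, so the full $3,050 applies.
Education Credit: 26% of the $6,150 excess over $178,500 is $1,599; credit = $2,600 − $1,599 = $1,001.
Total: $3,050 + $1,001 = $4,051.

$4,051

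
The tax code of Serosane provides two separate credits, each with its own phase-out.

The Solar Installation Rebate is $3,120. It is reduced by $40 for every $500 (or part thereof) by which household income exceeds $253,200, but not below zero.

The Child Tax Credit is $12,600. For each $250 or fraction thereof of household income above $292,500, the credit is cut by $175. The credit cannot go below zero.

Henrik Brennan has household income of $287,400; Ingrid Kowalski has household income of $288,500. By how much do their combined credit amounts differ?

$80

Henrik ($287,400): Solar Installation Rebate: income exceeds $253,200 by $34,200, which is 69 full-or-partial $500 increments; reduction = 69 × $40 = $2,760, leaving $360. Child Tax Credit: $287,400 is at or below the $292,500 threshold, so the full $12,600 applies. total $360 + $12,600 = $12,960
Ingrid ($288,500): Solar Installation Rebate: income exceeds $253,200 by $35,300, which is 71 full-or-partial $500 increments; reduction = 71 × $40 = $2,840, leaving $280. Child Tax Credit: $288,500 is at or below the $292,500 threshold, so the full $12,600 applies. total $280 + $12,600 = $12,880
Difference: |$12,960 − $12,880| = $80.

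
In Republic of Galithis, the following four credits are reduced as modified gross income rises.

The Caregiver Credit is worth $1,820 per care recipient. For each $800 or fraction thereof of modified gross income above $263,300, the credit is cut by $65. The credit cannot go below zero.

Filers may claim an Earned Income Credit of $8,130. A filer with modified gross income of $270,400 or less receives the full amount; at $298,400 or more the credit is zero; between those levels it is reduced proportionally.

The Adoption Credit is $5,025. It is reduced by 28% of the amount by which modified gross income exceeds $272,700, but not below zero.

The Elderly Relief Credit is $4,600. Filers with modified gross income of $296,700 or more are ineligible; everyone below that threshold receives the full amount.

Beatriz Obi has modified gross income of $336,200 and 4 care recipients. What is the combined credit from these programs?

Caregiver Credit: base = 4 × $1,820 = $7,280. income exceeds $263,300 by $72,900, which is 92 full-or-partial $800 increments; reduction = 92 × $65 = $5,980, leaving $1,300.
Earned Income Credit: $336,200 is at or above $298,400, so the credit is $0.
Adoption Credit: 28% of the $63,500 excess over $272,700 is $17,780 ≥ base, so the credit is $0.
Elderly Relief Credit: $336,200 meets or exceeds the $296,700 cutoff, so the credit is $0.
Total: $1,300 + $0 + $0 + $0 = $1,300.

$1,300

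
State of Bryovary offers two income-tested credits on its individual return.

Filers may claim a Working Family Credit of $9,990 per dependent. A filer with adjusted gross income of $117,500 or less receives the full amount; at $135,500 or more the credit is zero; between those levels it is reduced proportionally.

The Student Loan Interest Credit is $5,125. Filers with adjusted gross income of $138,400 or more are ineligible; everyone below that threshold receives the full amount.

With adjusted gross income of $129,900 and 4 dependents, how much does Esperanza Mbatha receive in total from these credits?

$17,557

Working Family Credit: base = 4 × $9,990 = $39,960. $129,900 is $12,400 into a $18,000 phase-out range, leaving 5,600/18,000 of the credit: $39,960 × 5,600/18,000 = $12,432.
Student Loan Interest Credit: $129,900 is below the $138,400 cutoff, so the full $5,125 applies.
Total: $12,432 + $5,125 = $17,557.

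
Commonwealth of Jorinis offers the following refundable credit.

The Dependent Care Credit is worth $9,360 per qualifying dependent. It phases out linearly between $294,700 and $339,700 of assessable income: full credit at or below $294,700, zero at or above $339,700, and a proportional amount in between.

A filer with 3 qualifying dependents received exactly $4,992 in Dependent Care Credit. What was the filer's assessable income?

$331,700

Full credit = 3 × $9,360 = $28,080.
$4,992 is 4,992/28,080 of the full $28,080, so 23,088/28,080 of the $45,000 range has been used: income = $294,700 + $45,000 × 23,088/28,080 = $331,700.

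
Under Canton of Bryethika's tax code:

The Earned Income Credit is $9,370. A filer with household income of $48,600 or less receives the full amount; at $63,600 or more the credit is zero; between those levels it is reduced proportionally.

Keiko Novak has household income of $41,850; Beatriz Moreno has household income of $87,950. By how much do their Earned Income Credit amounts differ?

Keiko ($41,850): Earned Income Credit: $41,850 is at or below the $48,600 threshold, so the full $9,370 applies.
Beatriz ($87,950): Earned Income Credit: $87,950 is at or above $63,600, so the credit is $0.
Difference: |$9,370 − $0| = $9,370.

$9,370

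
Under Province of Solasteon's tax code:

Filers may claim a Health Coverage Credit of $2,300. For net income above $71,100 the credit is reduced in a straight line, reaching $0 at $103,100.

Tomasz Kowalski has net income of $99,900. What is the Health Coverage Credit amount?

Health Coverage Credit: $99,900 is $28,800 into a $32,000 phase-out range, leaving 3,200/32,000 of the credit: $2,300 × 3,200/32,000 = $230.

$230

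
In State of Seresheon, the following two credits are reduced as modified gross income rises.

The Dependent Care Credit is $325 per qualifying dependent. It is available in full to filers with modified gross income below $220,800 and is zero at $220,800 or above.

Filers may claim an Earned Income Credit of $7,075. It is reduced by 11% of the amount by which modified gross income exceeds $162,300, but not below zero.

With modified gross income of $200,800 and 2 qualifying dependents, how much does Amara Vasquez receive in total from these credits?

$3,490

Dependent Care Credit: base = 2 × $325 = $650. $200,800 is below the $220,800 cutoff, so the full $650 applies.
Earned Income Credit: 11% of the $38,500 excess over $162,300 is $4,235; credit = $7,075 − $4,235 = $2,840.
Total: $650 + $2,840 = $3,490.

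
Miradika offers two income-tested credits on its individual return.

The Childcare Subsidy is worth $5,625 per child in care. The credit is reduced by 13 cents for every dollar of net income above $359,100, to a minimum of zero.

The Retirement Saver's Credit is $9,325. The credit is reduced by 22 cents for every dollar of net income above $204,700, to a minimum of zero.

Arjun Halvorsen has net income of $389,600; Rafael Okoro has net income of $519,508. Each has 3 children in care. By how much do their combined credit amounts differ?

Arjun ($389,600): Childcare Subsidy: base = 3 × $5,625 = $16,875. 13% of the $30,500 excess over $359,100 is $3,965; credit = $16,875 − $3,965 = $12,910. Retirement Saver's Credit: 22% of the $184,900 excess over $204,700 is $40,678 ≥ base, so the credit is $0. total $12,910 + $0 = $12,910
Rafael ($519,508): Childcare Subsidy: base = 3 × $5,625 = $16,875. 13% of the $160,408 excess over $359,100 is $20,853.04 ≥ base, so the credit is $0. Retirement Saver's Credit: 22% of the $314,808 excess over $204,700 is $69,257.76 ≥ base, so the credit is $0. total $0 + $0 = $0
Difference: |$12,910 − $0| = $12,910.

$12,910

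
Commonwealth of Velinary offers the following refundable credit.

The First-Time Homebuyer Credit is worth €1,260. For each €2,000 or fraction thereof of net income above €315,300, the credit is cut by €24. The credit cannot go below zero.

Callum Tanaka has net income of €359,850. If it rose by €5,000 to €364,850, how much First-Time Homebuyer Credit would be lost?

€48

At €359,850 — income exceeds €315,300 by €44,550, which is 23 full-or-partial €2,000 increments; reduction = 23 × €24 = €552, leaving €708.
At €364,850 — income exceeds €315,300 by €49,550, which is 25 full-or-partial €2,000 increments; reduction = 25 × €24 = €600, leaving €660.
Lost: €708 − €660 = €48.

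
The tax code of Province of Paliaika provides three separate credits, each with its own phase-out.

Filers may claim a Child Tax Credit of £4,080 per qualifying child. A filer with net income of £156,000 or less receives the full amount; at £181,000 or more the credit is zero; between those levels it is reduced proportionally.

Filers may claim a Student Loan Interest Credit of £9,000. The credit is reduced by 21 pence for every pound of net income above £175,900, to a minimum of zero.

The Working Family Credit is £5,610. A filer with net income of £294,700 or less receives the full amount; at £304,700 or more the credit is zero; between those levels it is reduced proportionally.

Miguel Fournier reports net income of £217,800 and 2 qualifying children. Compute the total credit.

£5,811

Child Tax Credit: base = 2 × £4,080 = £8,160. £217,800 is at or above £181,000, so the credit is £0.
Student Loan Interest Credit: 21% of the £41,900 excess over £175,900 is £8,799; credit = £9,000 − £8,799 = £201.
Working Family Credit: £217,800 is at or below the £294,700 threshold, so the full £5,610 applies.
Total: £0 + £201 + £5,610 = £5,811.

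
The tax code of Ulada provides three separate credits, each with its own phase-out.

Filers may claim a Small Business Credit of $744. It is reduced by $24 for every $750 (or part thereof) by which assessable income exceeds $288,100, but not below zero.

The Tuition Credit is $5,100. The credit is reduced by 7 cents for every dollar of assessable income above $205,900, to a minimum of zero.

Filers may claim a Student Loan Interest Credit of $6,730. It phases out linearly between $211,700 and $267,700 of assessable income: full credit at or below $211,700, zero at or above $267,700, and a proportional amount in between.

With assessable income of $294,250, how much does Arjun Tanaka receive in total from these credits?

$528

Small Business Credit: income exceeds $288,100 by $6,150, which is 9 full-or-partial $750 increments; reduction = 9 × $24 = $216, leaving $528.
Tuition Credit: 7% of the $88,350 excess over $205,900 is $6,184.50 ≥ base, so the credit is $0.
Student Loan Interest Credit: $294,250 is at or above $267,700, so the credit is $0.
Total: $528 + $0 + $0 = $528.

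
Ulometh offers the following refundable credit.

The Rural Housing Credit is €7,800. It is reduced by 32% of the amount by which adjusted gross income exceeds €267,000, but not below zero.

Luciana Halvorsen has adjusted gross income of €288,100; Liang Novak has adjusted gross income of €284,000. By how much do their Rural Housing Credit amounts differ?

Luciana (€288,100): Rural Housing Credit: 32% of the €21,100 excess over €267,000 is €6,752; credit = €7,800 − €6,752 = €1,048.
Liang (€284,000): Rural Housing Credit: 32% of the €17,000 excess over €267,000 is €5,440; credit = €7,800 − €5,440 = €2,360.
Difference: |€1,048 − €2,360| = €1,312.

€1,312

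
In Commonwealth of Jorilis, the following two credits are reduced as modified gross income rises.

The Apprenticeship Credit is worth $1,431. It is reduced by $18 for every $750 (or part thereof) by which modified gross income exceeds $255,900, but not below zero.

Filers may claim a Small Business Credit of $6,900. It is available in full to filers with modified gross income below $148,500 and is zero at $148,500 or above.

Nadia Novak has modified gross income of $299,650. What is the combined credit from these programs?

$369

Apprenticeship Credit: income exceeds $255,900 by $43,750, which is 59 full-or-partial $750 increments; reduction = 59 × $18 = $1,062, leaving $369.
Small Business Credit: $299,650 meets or exceeds the $148,500 cutoff, so the credit is $0.
Total: $369 + $0 = $369.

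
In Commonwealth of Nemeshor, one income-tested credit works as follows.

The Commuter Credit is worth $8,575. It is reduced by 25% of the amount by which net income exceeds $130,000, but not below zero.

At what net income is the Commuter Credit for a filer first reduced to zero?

The credit falls by 25% of each dollar above $130,000, so it reaches zero when the excess is $8,575 / 25% = $34,300: income = $130,000 + $34,300 = $164,300.

$164,300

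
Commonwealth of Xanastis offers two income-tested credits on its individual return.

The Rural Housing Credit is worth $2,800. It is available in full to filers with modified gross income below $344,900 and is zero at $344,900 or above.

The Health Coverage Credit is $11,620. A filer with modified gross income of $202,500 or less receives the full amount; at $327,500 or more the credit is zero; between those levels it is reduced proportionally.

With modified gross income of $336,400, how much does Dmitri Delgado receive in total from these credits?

Rural Housing Credit: $336,400 is below the $344,900 cutoff, so the full $2,800 applies.
Health Coverage Credit: $336,400 is at or above $327,500, so the credit is $0.
Total: $2,800 + $0 = $2,800.

$2,800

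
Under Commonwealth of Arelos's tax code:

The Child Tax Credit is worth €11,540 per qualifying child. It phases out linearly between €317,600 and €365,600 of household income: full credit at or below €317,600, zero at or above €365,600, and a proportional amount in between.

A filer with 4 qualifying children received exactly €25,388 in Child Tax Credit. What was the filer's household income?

Full credit = 4 × €11,540 = €46,160.
€25,388 is 25,388/46,160 of the full €46,160, so 20,772/46,160 of the €48,000 range has been used: income = €317,600 + €48,000 × 20,772/46,160 = €339,200.

€339,200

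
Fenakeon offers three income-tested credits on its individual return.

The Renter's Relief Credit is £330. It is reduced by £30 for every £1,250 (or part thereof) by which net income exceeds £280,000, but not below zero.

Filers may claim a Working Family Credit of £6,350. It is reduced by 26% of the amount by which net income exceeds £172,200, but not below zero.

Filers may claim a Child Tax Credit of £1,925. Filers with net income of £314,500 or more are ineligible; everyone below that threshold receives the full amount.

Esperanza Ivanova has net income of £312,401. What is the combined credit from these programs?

£1,925

Renter's Relief Credit: income exceeds £280,000 by £32,401 → 26 increments × £30 = £780 ≥ base, so the credit is £0.
Working Family Credit: 26% of the £140,201 excess over £172,200 is £36,452.26 ≥ base, so the credit is £0.
Child Tax Credit: £312,401 is below the £314,500 cutoff, so the full £1,925 applies.
Total: £0 + £0 + £1,925 = £1,925.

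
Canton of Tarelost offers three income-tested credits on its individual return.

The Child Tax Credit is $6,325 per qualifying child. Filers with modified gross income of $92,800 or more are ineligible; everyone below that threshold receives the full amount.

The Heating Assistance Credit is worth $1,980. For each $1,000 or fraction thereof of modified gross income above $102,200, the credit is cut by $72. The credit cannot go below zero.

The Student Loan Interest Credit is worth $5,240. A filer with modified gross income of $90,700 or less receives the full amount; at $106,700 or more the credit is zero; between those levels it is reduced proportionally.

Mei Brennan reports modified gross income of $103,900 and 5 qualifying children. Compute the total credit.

$2,753

Child Tax Credit: base = 5 × $6,325 = $31,625. $103,900 meets or exceeds the $92,800 cutoff, so the credit is $0.
Heating Assistance Credit: income exceeds $102,200 by $1,700, which is 2 full-or-partial $1,000 increments; reduction = 2 × $72 = $144, leaving $1,836.
Student Loan Interest Credit: $103,900 is $13,200 into a $16,000 phase-out range, leaving 2,800/16,000 of the credit: $5,240 × 2,800/16,000 = $917.
Total: $0 + $1,836 + $917 = $2,753.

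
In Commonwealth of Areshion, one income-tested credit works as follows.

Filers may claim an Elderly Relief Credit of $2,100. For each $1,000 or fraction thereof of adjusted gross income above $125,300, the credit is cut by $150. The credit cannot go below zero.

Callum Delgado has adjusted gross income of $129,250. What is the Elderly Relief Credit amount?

Elderly Relief Credit: income exceeds $125,300 by $3,950, which is 4 full-or-partial $1,000 increments; reduction = 4 × $150 = $600, leaving $1,500.

$1,500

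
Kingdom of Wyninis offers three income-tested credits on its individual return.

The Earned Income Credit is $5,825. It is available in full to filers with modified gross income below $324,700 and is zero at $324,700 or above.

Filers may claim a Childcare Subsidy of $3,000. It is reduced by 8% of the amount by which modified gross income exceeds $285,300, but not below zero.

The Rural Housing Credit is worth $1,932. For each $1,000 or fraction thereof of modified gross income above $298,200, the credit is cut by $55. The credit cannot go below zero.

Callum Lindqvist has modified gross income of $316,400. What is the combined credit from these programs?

Earned Income Credit: $316,400 is below the $324,700 cutoff, so the full $5,825 applies.
Childcare Subsidy: 8% of the $31,100 excess over $285,300 is $2,488; credit = $3,000 − $2,488 = $512.
Rural Housing Credit: income exceeds $298,200 by $18,200, which is 19 full-or-partial $1,000 increments; reduction = 19 × $55 = $1,045, leaving $887.
Total: $5,825 + $512 + $887 = $7,224.

$7,224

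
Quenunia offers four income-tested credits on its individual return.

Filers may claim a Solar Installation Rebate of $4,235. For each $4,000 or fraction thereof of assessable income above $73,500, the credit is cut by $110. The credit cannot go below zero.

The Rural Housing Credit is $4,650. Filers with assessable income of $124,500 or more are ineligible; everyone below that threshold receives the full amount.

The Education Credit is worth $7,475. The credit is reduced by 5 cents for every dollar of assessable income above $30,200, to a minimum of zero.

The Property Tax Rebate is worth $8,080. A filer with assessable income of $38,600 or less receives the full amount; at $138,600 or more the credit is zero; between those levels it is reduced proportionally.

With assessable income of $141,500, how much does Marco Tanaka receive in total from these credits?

Solar Installation Rebate: income exceeds $73,500 by $68,000, which is 17 full-or-partial $4,000 increments; reduction = 17 × $110 = $1,870, leaving $2,365.
Rural Housing Credit: $141,500 meets or exceeds the $124,500 cutoff, so the credit is $0.
Education Credit: 5% of the $111,300 excess over $30,200 is $5,565; credit = $7,475 − $5,565 = $1,910.
Property Tax Rebate: $141,500 is at or above $138,600, so the credit is $0.
Total: $2,365 + $0 + $1,910 + $0 = $4,275.

$4,275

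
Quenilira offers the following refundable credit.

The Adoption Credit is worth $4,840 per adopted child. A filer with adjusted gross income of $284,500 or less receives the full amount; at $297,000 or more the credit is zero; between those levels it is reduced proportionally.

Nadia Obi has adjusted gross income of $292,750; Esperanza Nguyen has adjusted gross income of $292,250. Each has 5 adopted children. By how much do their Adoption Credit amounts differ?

Nadia ($292,750): Adoption Credit: base = 5 × $4,840 = $24,200. $292,750 is $8,250 into a $12,500 phase-out range, leaving 4,250/12,500 of the credit: $24,200 × 4,250/12,500 = $8,228.
Esperanza ($292,250): Adoption Credit: base = 5 × $4,840 = $24,200. $292,250 is $7,750 into a $12,500 phase-out range, leaving 4,750/12,500 of the credit: $24,200 × 4,750/12,500 = $9,196.
Difference: |$8,228 − $9,196| = $968.

$968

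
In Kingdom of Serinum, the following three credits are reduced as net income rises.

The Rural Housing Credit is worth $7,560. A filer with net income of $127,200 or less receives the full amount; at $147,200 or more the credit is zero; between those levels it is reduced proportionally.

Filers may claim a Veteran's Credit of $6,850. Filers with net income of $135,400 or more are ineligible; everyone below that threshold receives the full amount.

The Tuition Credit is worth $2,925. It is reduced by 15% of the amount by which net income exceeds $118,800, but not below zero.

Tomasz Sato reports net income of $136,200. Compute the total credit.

Rural Housing Credit: $136,200 is $9,000 into a $20,000 phase-out range, leaving 11,000/20,000 of the credit: $7,560 × 11,000/20,000 = $4,158.
Veteran's Credit: $136,200 meets or exceeds the $135,400 cutoff, so the credit is $0.
Tuition Credit: 15% of the $17,400 excess over $118,800 is $2,610; credit = $2,925 − $2,610 = $315.
Total: $4,158 + $0 + $315 = $4,473.

$4,473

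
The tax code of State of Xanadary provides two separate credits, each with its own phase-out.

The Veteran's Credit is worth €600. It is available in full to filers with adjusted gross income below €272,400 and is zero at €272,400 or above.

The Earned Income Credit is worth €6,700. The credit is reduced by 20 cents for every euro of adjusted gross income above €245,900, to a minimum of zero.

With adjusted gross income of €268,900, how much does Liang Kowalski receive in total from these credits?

Veteran's Credit: €268,900 is below the €272,400 cutoff, so the full €600 applies.
Earned Income Credit: 20% of the €23,000 excess over €245,900 is €4,600; credit = €6,700 − €4,600 = €2,100.
Total: €600 + €2,100 = €2,700.

€2,700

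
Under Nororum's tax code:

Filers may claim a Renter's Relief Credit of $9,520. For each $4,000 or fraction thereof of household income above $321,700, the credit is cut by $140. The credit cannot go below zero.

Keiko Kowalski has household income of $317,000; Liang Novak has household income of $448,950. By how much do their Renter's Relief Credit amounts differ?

$4,480

Keiko ($317,000): Renter's Relief Credit: $317,000 is at or below the $321,700 threshold, so the full $9,520 applies.
Liang ($448,950): Renter's Relief Credit: income exceeds $321,700 by $127,250, which is 32 full-or-partial $4,000 increments; reduction = 32 × $140 = $4,480, leaving $5,040.
Difference: |$9,520 − $5,040| = $4,480.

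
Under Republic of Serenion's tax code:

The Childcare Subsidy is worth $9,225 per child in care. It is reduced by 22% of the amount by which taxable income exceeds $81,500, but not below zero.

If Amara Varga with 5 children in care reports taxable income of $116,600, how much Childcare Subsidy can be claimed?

Childcare Subsidy: base = 5 × $9,225 = $46,125. 22% of the $35,100 excess over $81,500 is $7,722; credit = $46,125 − $7,722 = $38,403.

$38,403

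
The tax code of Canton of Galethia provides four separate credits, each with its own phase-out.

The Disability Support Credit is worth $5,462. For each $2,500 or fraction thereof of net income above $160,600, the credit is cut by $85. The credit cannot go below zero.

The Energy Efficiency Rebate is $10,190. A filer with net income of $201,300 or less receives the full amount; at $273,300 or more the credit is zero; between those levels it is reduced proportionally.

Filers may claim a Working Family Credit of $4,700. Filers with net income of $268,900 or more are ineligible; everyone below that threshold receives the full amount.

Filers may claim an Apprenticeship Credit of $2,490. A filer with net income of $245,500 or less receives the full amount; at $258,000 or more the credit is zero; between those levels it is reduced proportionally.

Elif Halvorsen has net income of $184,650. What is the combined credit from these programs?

$21,992

Disability Support Credit: income exceeds $160,600 by $24,050, which is 10 full-or-partial $2,500 increments; reduction = 10 × $85 = $850, leaving $4,612.
Energy Efficiency Rebate: $184,650 is at or below the $201,300 threshold, so the full $10,190 applies.
Working Family Credit: $184,650 is below the $268,900 cutoff, so the full $4,700 applies.
Apprenticeship Credit: $184,650 is at or below the $245,500 threshold, so the full $2,490 applies.
Total: $4,612 + $10,190 + $4,700 + $2,490 = $21,992.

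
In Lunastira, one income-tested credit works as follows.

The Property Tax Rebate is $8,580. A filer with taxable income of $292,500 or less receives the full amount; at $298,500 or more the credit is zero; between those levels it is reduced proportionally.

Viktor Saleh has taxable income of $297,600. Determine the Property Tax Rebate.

$1,287

Property Tax Rebate: $297,600 is $5,100 into a $6,000 phase-out range, leaving 900/6,000 of the credit: $8,580 × 900/6,000 = $1,287.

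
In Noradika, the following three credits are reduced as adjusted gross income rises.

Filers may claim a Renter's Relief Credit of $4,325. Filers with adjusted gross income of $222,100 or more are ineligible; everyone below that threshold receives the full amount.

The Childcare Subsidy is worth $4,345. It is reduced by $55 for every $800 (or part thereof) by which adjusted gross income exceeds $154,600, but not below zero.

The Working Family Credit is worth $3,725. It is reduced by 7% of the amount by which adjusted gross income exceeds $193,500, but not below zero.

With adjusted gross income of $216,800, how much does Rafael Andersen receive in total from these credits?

$6,474

Renter's Relief Credit: $216,800 is below the $222,100 cutoff, so the full $4,325 applies.
Childcare Subsidy: income exceeds $154,600 by $62,200, which is 78 full-or-partial $800 increments; reduction = 78 × $55 = $4,290, leaving $55.
Working Family Credit: 7% of the $23,300 excess over $193,500 is $1,631; credit = $3,725 − $1,631 = $2,094.
Total: $4,325 + $55 + $2,094 = $6,474.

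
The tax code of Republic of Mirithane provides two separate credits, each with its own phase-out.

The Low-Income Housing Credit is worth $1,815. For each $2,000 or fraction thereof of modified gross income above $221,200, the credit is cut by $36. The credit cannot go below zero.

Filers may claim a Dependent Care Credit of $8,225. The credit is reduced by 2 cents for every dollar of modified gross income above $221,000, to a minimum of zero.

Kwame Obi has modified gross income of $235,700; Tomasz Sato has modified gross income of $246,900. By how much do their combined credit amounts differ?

$404

Kwame ($235,700): Low-Income Housing Credit: income exceeds $221,200 by $14,500, which is 8 full-or-partial $2,000 increments; reduction = 8 × $36 = $288, leaving $1,527. Dependent Care Credit: 2% of the $14,700 excess over $221,000 is $294; credit = $8,225 − $294 = $7,931. total $1,527 + $7,931 = $9,458
Tomasz ($246,900): Low-Income Housing Credit: income exceeds $221,200 by $25,700, which is 13 full-or-partial $2,000 increments; reduction = 13 × $36 = $468, leaving $1,347. Dependent Care Credit: 2% of the $25,900 excess over $221,000 is $518; credit = $8,225 − $518 = $7,707. total $1,347 + $7,707 = $9,054
Difference: |$9,458 − $9,054| = $404.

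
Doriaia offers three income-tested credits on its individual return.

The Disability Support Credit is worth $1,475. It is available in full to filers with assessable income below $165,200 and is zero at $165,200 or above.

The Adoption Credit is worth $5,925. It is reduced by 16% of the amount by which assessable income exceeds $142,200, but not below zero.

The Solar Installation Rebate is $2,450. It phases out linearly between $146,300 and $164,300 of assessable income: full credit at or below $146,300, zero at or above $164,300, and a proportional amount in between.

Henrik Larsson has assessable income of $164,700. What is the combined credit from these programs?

Disability Support Credit: $164,700 is below the $165,200 cutoff, so the full $1,475 applies.
Adoption Credit: 16% of the $22,500 excess over $142,200 is $3,600; credit = $5,925 − $3,600 = $2,325.
Solar Installation Rebate: $164,700 is at or above $164,300, so the credit is $0.
Total: $1,475 + $2,325 + $0 = $3,800.

$3,800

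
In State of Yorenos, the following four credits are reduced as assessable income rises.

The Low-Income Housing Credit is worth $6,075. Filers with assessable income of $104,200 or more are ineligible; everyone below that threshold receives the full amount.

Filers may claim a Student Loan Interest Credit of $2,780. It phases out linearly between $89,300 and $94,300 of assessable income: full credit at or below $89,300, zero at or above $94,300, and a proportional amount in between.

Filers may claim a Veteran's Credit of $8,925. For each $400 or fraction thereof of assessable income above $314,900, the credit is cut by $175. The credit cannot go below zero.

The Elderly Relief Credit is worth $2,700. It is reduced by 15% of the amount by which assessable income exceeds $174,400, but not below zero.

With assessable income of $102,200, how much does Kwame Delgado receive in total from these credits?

Low-Income Housing Credit: $102,200 is below the $104,200 cutoff, so the full $6,075 applies.
Student Loan Interest Credit: $102,200 is at or above $94,300, so the credit is $0.
Veteran's Credit: $102,200 is at or below the $314,900 threshold, so the full $8,925 applies.
Elderly Relief Credit: $102,200 is at or below the $174,400 threshold, so the full $2,700 applies.
Total: $6,075 + $0 + $8,925 + $2,700 = $17,700.

$17,700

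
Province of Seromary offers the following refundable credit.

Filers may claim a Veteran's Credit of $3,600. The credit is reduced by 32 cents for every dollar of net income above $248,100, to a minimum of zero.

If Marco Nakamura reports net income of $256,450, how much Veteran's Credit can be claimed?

Veteran's Credit: 32% of the $8,350 excess over $248,100 is $2,672; credit = $3,600 − $2,672 = $928.

$928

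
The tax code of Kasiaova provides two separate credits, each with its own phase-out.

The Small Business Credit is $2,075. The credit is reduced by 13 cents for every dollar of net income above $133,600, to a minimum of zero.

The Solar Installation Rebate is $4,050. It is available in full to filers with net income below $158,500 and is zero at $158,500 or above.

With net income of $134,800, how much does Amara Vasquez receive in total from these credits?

$5,969

Small Business Credit: 13% of the $1,200 excess over $133,600 is $156; credit = $2,075 − $156 = $1,919.
Solar Installation Rebate: $134,800 is below the $158,500 cutoff, so the full $4,050 applies.
Total: $1,919 + $4,050 = $5,969.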